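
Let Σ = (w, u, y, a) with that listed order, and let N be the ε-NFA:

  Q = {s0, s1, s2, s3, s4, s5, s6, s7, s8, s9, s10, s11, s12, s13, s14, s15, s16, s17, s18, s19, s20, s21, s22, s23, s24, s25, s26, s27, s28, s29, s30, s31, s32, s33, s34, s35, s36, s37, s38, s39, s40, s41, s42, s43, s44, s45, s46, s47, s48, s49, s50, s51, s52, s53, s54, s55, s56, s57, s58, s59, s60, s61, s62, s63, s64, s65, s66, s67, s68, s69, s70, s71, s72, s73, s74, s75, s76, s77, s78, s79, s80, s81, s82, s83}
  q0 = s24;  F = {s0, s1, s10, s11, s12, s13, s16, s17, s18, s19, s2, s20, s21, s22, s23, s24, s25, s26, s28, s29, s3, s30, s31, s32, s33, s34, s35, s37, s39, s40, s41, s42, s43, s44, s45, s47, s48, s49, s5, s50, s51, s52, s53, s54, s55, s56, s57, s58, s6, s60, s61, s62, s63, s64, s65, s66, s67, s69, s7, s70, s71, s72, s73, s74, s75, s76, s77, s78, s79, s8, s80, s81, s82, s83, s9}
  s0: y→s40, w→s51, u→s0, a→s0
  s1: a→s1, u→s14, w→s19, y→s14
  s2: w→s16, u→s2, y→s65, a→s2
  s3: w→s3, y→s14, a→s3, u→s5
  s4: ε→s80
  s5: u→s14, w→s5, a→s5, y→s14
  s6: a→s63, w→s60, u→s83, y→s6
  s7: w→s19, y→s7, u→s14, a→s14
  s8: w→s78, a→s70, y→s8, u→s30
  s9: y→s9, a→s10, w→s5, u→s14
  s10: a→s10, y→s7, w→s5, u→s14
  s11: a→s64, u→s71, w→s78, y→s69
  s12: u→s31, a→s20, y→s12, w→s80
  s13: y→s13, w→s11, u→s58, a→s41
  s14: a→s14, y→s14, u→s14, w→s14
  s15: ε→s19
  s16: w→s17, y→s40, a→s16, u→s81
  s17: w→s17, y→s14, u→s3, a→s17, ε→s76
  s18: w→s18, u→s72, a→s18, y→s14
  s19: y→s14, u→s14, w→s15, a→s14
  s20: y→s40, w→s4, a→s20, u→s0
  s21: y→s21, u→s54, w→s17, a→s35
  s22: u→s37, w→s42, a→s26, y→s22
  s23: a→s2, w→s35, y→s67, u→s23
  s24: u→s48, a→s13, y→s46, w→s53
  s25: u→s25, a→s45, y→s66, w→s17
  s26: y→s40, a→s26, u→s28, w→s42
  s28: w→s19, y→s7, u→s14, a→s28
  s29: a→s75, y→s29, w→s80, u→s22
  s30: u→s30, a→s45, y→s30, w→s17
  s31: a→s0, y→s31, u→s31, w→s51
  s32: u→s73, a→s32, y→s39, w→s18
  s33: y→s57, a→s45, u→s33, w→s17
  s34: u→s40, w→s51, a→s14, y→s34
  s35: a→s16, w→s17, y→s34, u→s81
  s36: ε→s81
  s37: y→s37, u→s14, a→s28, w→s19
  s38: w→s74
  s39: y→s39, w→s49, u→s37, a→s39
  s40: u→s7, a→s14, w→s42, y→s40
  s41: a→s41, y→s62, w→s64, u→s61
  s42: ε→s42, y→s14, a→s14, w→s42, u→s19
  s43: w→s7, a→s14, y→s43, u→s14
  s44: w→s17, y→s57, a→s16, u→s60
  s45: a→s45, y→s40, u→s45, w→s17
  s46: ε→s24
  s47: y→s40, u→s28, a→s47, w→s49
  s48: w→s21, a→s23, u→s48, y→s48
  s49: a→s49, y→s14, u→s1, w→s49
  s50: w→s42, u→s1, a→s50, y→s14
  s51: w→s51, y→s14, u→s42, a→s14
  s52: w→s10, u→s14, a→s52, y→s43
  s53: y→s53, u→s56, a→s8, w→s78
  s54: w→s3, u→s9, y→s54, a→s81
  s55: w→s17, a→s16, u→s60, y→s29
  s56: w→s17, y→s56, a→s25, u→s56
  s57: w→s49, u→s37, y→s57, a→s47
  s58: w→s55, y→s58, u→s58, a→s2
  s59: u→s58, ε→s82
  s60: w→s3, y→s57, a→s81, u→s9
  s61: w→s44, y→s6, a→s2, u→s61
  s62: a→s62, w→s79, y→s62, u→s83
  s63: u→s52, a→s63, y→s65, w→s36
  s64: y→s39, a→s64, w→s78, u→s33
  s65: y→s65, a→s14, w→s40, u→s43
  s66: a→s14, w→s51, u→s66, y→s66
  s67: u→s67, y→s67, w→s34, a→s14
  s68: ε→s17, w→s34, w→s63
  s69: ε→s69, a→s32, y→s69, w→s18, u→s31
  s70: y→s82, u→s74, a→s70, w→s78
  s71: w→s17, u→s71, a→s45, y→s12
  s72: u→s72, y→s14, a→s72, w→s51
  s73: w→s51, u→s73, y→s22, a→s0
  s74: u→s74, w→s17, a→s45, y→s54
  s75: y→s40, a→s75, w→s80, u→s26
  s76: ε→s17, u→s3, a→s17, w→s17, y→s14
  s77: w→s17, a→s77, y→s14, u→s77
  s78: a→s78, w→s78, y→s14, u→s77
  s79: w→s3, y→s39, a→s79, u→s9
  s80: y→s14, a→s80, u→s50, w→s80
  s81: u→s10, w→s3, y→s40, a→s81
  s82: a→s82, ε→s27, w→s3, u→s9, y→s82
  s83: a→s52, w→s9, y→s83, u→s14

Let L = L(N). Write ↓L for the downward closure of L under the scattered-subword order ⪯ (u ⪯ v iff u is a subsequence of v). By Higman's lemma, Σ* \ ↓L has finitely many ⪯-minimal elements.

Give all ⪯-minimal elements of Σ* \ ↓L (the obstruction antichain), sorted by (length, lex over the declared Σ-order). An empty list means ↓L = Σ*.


Antichain: [wwy, uaya, uwuuu, aayuu, awyuwa].

|Q|=84, |F|=75, |δ|=319 (11 ε).
min D↑ (75 st, q0=0, F={13}): 0:w→1,u→2,y→0,a→3 1:w→4,u→5,y→1,a→6 2:w→7,u→2,y→2,a→8 3:w→9,u→10,y→3,a→11 4:w→4,u→12,y→13,a→4 5:w→14,u→5,y→5,a→15 6:w→4,u→16,y→6,a→17 7:w→14,u→18,y→7,a→19 8:w→19,u→8,y→20,a→21 9:w→4,u→22,y→23,a→24 10:w→25,u→10,y→10,a→21 11:w→24,u→26,y→27,a→11 12:w→14,u→12,y→13,a→12 13:w→13,u→13,y→13,a→13 14:w→14,u→28,y→13,a→14 15:w→14,u→15,y→29,a→30 16:w→14,u→16,y→16,a→30 17:w→4,u→31,y→32,a→17 18:w→28,u→33,y→18,a→34 19:w→14,u→34,y→35,a→36 20:w→35,u→20,y→20,a→13 21:w→36,u→21,y→37,a→21 22:w→14,u→22,y→38,a→30 23:w→39,u→40,y→23,a→41 24:w→4,u→42,y→43,a→24 25:w→14,u→44,y→45,a→36 26:w→46,u→26,y→47,a→21 27:w→48,u→49,y→27,a→27 28:w→28,u→50,y→13,a→28 29:w→51,u→29,y→29,a→13 30:w→14,u→30,y→52,a→30 31:w→14,u→31,y→18,a→30 32:w→28,u→33,y→32,a→32 33:w→50,u→13,y→33,a→53 34:w→28,u→53,y→52,a→34 35:w→51,u→52,y→35,a→13 36:w→14,u→34,y→52,a→36 37:w→52,u→54,y→37,a→13 38:w→55,u→40,y→38,a→56 39:w→39,u→57,y→13,a→39 40:w→51,u→40,y→40,a→58 41:w→39,u→59,y→43,a→41 42:w→14,u→42,y→60,a→30 43:w→61,u→62,y→43,a→43 44:w→28,u→33,y→60,a→34 45:w→55,u→63,y→45,a→64 46:w→14,u→44,y→60,a→36 47:w→44,u→49,y→47,a→65 48:w→28,u→33,y→43,a→48 49:w→33,u→13,y→49,a→66 50:w→50,u→13,y→13,a→50 51:w→51,u→67,y→13,a→13 52:w→67,u→68,y→52,a→13 53:w→50,u→13,y→68,a→53 54:w→68,u→13,y→54,a→13 55:w→55,u→69,y→13,a→55 56:w→55,u→58,y→52,a→56 57:w→51,u→57,y→13,a→57 58:w→51,u→58,y→52,a→58 59:w→51,u→59,y→63,a→58 60:w→61,u→62,y→60,a→70 61:w→61,u→71,y→13,a→61 62:w→72,u→13,y→62,a→73 63:w→67,u→62,y→63,a→74 64:w→55,u→74,y→52,a→64 65:w→34,u→66,y→37,a→65 66:w→53,u→13,y→54,a→66 67:w→67,u→72,y→13,a→13 68:w→72,u→13,y→68,a→13 69:w→67,u→71,y→13,a→69 70:w→61,u→73,y→52,a→70 71:w→72,u→13,y→13,a→71 72:w→72,u→13,y→13,a→13 73:w→72,u→13,y→68,a→73 74:w→67,u→73,y→52,a→74.
'wwy': N↓-sim [81, 64, 18, 1] end={s14} ∉↓L; 3/3 deletions ∈↓L.
'uaya': |S_i|=[81, 63, 40, 12, 1] end={s14} rej; 4/4 del acc.
'uwuuu': run [81, 63, 36, 22, 10, 1] end={s14} rej; 5/5 del acc.
'aayuu': |S_i|=[81, 75, 58, 33, 13, 1] end={s14} rej; 5/5 deletions ∈↓L.
'awyuwa': |S_i|=[81, 75, 52, 34, 17, 5, 1] end={s14} — reject; 6/6 deletions ∈↓L.
5 obstructions.


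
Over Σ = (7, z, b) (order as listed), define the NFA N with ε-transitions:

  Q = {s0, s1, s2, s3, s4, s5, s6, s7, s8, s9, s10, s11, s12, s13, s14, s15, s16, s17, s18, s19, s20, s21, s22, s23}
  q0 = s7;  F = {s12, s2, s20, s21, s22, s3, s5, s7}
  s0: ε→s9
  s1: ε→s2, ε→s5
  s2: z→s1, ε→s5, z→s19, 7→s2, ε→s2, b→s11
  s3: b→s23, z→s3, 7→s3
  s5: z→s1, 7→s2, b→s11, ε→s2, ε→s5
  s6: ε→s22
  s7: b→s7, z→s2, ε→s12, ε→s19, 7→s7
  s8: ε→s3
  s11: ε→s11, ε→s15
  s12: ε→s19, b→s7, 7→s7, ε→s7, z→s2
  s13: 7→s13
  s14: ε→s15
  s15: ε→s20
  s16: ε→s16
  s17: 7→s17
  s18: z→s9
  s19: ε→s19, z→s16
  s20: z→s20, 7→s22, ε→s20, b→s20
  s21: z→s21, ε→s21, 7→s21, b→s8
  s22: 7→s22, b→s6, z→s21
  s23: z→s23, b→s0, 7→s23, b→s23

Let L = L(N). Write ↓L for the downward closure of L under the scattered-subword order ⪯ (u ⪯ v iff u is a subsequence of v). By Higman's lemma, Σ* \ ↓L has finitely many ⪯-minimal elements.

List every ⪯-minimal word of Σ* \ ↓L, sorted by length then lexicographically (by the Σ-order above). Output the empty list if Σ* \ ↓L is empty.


A = [zb7zbb].

|Q|=24, |F|=8, |δ|=54 (21 ε).
min D↑ (7 st, q0=0, F={6}): 0:7→0,z→1,b→0 1:7→1,z→1,b→2 2:7→3,z→2,b→2 3:7→3,z→4,b→3 4:7→4,z→4,b→5 5:7→5,z→5,b→6 6:7→6,z→6,b→6 (ε-aug+det+¬).
'zb7zbb': N↓-sim [18, 16, 11, 8, 6, 5, 3] end={s0,s23,s9} rej; 6/6 single-dels accept.
1 words, ⪯-incomp.


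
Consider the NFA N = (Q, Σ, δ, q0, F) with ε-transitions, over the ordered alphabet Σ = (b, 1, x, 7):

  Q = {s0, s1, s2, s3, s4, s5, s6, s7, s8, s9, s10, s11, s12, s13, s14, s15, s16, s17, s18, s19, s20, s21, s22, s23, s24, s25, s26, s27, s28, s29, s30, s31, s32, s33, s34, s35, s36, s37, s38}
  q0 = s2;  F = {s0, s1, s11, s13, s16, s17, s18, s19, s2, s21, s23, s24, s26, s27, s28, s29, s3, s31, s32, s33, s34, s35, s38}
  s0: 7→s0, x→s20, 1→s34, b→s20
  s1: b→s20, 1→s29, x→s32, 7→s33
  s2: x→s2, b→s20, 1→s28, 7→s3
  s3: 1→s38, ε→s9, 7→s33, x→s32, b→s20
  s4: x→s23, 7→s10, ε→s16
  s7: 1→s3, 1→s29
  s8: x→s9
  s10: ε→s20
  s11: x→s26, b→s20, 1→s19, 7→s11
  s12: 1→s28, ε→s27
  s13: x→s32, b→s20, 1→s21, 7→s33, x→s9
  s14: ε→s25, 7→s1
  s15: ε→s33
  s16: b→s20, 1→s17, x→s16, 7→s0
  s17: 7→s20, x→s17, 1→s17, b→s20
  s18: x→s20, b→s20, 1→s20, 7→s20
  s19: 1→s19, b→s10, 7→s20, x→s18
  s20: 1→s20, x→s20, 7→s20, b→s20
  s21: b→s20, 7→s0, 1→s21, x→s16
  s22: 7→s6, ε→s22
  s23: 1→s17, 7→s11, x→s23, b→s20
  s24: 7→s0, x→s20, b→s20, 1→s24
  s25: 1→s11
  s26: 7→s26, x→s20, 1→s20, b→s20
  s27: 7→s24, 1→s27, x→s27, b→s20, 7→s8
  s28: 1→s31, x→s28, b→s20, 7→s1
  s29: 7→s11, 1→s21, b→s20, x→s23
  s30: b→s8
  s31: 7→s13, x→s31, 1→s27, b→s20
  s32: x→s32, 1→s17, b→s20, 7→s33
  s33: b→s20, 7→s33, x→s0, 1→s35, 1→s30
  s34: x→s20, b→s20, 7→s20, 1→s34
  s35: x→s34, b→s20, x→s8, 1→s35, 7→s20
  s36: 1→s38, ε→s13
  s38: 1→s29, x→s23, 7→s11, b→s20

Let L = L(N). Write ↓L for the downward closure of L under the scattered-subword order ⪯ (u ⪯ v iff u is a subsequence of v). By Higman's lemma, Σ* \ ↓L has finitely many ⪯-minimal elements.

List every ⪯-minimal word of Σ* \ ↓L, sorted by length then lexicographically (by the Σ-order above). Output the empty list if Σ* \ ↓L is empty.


|Q|=39, |F|=23, |δ|=119 (8 ε).
min D↑ (24 st, q0=0, F={1}): 0:b→1,1→2,x→0,7→3 1:b→1,1→1,x→1,7→1 2:b→1,1→4,x→2,7→5 3:b→1,1→6,x→7,7→8 4:b→1,1→9,x→4,7→10 5:b→1,1→11,x→7,7→8 6:b→1,1→11,x→12,7→13 7:b→1,1→14,x→7,7→8 8:b→1,1→15,x→16,7→8 9:b→1,1→9,x→9,7→17 10:b→1,1→18,x→7,7→8 11:b→1,1→18,x→12,7→13 12:b→1,1→14,x→12,7→13 13:b→1,1→19,x→20,7→13 14:b→1,1→14,x→14,7→1 15:b→1,1→15,x→21,7→1 16:b→1,1→21,x→1,7→16 17:b→1,1→17,x→1,7→16 18:b→1,1→18,x→22,7→16 19:b→1,1→19,x→23,7→1 20:b→1,1→1,x→1,7→20 21:b→1,1→21,x→1,7→1 22:b→1,1→14,x→22,7→16 23:b→1,1→1,x→1,7→1.
'b': N↓-sim [28, 4] end={s10,s20,s8,s9} — reject; 1/1 del acc.
'7x17': run [28, 24, 17, 10, 1] end={s20} ∉↓L; 4/4 del acc.
'7717': N↓-sim [28, 24, 13, 9, 1] end={s20} — reject; 4/4 del acc.
'77xx': N↓-sim [28, 24, 13, 7, 2] end={s20,s9} ∉↓L; 4/4 deletions ∈↓L.
'1117x': N↓-sim [28, 26, 23, 15, 6, 2] end={s20,s9} rej; 5/5 deletions ∈↓L.
'717x1': N↓-sim [28, 24, 19, 8, 3, 1] end={s20} rej; 5/5 single-dels accept.
6 words, ⪯-incomp.

Antichain: [b, 7x17, 7717, 77xx, 1117x, 717x1].


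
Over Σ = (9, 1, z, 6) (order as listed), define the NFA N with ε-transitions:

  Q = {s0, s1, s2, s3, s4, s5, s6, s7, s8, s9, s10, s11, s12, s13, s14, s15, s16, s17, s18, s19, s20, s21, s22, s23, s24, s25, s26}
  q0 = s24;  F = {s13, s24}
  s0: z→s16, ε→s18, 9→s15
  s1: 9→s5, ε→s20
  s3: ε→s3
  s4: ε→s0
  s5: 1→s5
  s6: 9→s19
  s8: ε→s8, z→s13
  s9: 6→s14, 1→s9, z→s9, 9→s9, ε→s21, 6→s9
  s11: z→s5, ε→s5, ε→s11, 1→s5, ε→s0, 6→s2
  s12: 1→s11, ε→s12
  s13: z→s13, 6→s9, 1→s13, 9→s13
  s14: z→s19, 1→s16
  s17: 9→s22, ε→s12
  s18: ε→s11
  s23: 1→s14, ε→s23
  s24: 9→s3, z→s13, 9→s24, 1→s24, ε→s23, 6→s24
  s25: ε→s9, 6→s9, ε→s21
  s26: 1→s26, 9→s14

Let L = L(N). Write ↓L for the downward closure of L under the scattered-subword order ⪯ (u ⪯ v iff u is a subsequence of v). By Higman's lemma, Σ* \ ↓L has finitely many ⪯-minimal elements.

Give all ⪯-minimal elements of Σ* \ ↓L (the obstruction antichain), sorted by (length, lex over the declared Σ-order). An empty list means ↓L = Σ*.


|Q|=27, |F|=2, |δ|=47 (16 ε).
min D↑ (3 st, q0=0, F={2}): 0:9→0,1→0,z→1,6→0 1:9→1,1→1,z→1,6→2 2:9→2,1→2,z→2,6→2 (ε-aug+det+¬).
'z6': run [9, 6, 5] end={s14,s16,s19,s21,s9} — reject; 2/2 del acc.
1 words, ⪯-incomp.

A = [z6].


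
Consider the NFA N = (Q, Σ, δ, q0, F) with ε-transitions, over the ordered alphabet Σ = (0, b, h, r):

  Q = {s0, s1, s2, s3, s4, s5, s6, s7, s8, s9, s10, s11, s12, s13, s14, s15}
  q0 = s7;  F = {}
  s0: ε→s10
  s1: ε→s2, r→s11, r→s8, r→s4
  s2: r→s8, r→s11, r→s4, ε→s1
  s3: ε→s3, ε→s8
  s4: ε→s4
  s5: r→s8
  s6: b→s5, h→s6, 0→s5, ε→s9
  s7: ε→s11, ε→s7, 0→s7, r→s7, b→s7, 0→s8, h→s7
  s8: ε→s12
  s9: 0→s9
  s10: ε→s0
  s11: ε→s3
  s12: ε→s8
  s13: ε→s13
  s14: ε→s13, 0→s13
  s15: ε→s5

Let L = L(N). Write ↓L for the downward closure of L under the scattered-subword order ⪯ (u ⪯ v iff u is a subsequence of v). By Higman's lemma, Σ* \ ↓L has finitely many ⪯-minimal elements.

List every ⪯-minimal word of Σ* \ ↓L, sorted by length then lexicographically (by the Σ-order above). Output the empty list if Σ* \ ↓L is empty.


|Q|=16, |F|=0, |δ|=33 (16 ε).
min D↑ (1 st, q0=0, F={0}): 0:0→0,b→0,h→0,r→0 [Hopcroft].
ε ∈ L(D↑) — L = ∅.

min(Σ*\↓L) = [ε].


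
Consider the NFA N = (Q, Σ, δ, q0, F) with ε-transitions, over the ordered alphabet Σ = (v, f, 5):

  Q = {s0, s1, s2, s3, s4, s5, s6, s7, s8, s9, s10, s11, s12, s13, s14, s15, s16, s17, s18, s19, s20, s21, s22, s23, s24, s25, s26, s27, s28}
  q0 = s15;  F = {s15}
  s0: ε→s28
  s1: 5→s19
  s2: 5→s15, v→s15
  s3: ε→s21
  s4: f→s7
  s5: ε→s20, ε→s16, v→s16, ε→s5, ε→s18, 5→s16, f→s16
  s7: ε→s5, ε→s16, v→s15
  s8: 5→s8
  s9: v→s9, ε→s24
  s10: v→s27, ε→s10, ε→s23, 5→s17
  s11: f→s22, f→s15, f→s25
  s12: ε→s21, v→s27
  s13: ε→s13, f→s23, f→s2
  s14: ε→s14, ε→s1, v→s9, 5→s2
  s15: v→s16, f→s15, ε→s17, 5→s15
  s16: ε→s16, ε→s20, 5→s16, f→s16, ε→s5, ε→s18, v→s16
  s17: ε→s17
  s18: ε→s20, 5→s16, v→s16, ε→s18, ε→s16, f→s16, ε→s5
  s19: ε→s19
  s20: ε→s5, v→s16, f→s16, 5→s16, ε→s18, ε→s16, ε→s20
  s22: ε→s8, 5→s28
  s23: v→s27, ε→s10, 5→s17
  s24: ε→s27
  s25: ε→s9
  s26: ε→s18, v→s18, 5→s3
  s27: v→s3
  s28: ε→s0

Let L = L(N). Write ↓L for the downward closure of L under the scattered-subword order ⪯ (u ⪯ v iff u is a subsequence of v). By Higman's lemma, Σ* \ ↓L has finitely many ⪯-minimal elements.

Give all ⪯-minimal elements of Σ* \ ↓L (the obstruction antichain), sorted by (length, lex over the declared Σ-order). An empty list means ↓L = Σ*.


Antichain: [v].

|Q|=29, |F|=1, |δ|=74 (36 ε).
min D↑ (2 st, q0=0, F={1}): 0:v→1,f→0,5→0 1:v→1,f→1,5→1.
'v': run [6, 4] end={s16,s18,s20,s5} rej; 1/1 del acc.
1 obstructions.


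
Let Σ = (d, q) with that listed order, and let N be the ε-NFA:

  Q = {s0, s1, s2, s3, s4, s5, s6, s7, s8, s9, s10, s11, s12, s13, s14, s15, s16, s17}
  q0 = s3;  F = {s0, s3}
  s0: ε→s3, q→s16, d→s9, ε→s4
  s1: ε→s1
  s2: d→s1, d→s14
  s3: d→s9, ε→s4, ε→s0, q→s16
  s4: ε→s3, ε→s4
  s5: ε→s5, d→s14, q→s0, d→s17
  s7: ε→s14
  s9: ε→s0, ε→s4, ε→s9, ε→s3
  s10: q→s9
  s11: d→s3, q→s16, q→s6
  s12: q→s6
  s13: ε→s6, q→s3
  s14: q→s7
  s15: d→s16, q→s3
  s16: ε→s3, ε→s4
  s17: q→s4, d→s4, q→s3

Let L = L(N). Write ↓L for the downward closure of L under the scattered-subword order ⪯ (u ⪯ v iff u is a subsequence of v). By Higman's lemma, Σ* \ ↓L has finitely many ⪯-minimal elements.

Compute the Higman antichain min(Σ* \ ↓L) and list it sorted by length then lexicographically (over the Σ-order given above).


|Q|=18, |F|=2, |δ|=37 (16 ε).
min D↑ (1 st, q0=0, F={}): 0:d→0,q→0 (ε-aug+det+¬).
L(D↑) = ∅; no obstructions.

A = [].


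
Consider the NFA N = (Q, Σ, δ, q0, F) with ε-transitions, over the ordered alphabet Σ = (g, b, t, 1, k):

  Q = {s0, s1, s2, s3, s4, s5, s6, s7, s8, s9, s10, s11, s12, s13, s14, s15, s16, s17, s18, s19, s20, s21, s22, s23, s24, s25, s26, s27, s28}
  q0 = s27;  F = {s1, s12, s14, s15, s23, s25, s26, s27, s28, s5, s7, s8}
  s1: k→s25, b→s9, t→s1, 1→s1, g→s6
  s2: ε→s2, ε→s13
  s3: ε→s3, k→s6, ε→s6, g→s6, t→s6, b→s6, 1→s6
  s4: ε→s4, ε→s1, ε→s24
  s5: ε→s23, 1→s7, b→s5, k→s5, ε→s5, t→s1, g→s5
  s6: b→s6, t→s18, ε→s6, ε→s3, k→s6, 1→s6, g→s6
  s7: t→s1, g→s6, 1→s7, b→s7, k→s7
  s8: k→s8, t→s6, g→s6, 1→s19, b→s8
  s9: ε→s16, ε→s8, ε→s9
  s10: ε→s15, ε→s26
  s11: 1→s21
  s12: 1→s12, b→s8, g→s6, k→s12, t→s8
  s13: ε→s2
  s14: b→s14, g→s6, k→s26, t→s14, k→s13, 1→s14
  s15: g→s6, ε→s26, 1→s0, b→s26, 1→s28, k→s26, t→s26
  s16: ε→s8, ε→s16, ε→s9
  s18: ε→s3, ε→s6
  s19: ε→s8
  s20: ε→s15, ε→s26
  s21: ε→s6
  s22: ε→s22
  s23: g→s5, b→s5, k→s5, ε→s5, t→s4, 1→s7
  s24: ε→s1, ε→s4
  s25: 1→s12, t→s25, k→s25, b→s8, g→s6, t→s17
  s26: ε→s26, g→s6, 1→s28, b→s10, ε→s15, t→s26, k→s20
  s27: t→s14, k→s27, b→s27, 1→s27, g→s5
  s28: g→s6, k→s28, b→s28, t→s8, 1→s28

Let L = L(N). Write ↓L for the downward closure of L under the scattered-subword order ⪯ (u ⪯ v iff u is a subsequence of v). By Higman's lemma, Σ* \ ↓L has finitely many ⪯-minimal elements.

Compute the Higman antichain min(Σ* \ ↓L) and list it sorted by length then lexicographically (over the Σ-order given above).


|Q|=29, |F|=12, |δ|=107 (33 ε).
min D↑ (11 st, q0=0, F={5}): 0:g→1,b→0,t→2,1→0,k→0 1:g→1,b→1,t→3,1→4,k→1 2:g→5,b→2,t→2,1→2,k→6 3:g→5,b→7,t→3,1→3,k→8 4:g→5,b→4,t→3,1→4,k→4 5:g→5,b→5,t→5,1→5,k→5 6:g→5,b→6,t→6,1→9,k→6 7:g→5,b→7,t→5,1→7,k→7 8:g→5,b→7,t→8,1→10,k→8 9:g→5,b→9,t→7,1→9,k→9 10:g→5,b→7,t→7,1→10,k→10 (ε-aug+det+¬).
'tg': run [26, 22, 3] end={s18,s3,s6} rej; 2/2 del acc.
'g1g': run [26, 16, 12, 3] end={s18,s3,s6} — reject; 3/3 deletions ∈↓L.
'gtbt': run [26, 16, 13, 7, 3] end={s18,s3,s6} ∉↓L; 4/4 deletions ∈↓L.
'tk1tt': run [26, 22, 16, 8, 5, 3] end={s18,s3,s6} ∉↓L; 5/5 single-dels accept.
4 minimals (antichain).

min(Σ*\↓L) = [tg, g1g, gtbt, tk1tt].


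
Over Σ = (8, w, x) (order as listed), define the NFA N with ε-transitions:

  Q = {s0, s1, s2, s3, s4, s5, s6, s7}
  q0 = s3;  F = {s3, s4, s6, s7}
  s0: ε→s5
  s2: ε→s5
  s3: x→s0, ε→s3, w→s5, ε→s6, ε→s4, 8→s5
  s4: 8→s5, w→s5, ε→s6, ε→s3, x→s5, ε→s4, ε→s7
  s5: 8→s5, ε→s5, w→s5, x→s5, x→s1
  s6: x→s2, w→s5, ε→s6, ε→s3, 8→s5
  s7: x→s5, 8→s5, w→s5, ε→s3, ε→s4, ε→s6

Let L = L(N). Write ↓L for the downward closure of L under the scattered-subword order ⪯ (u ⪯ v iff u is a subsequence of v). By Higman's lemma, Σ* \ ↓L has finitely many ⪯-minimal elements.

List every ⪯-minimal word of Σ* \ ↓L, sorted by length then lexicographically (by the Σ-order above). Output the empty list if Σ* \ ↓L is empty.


|Q|=8, |F|=4, |δ|=31 (15 ε).
min D↑ (2 st, q0=0, F={1}): 0:8→1,w→1,x→1 1:8→1,w→1,x→1.
'8': N↓-sim [8, 2] end={s1,s5} — reject; 1/1 single-dels accept.
'w': |S_i|=[8, 2] end={s1,s5} ∉↓L; 1/1 deletions ∈↓L.
'x': run [8, 4] end={s0,s1,s2,s5} ∉↓L; 1/1 del acc.
3 minimals (antichain).

min(Σ*\↓L) = [8, w, x].


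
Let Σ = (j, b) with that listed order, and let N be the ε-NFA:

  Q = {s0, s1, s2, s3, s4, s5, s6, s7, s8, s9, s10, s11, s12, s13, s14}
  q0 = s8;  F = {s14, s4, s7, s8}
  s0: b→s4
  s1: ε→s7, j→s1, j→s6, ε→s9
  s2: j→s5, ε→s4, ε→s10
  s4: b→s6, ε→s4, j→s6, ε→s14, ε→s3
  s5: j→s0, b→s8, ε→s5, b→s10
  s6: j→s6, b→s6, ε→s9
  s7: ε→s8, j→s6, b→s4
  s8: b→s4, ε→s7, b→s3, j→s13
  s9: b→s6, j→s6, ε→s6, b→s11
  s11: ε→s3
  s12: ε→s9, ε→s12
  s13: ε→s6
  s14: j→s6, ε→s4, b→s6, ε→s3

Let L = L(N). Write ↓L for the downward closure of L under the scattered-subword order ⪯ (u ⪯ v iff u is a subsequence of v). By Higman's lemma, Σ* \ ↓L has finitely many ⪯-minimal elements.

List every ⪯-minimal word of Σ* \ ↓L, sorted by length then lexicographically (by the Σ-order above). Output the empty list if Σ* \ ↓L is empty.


|Q|=15, |F|=4, |δ|=39 (18 ε).
min D↑ (3 st, q0=0, F={1}): 0:j→1,b→2 1:j→1,b→1 2:j→1,b→1 [Hopcroft].
'j': run [9, 5] end={s11,s13,s3,s6,s9} — reject; 1/1 single-dels accept.
'bb': |S_i|=[9, 6, 4] end={s11,s3,s6,s9} rej; 2/2 del acc.
2 words, ⪯-incomp.

Antichain: [j, bb].


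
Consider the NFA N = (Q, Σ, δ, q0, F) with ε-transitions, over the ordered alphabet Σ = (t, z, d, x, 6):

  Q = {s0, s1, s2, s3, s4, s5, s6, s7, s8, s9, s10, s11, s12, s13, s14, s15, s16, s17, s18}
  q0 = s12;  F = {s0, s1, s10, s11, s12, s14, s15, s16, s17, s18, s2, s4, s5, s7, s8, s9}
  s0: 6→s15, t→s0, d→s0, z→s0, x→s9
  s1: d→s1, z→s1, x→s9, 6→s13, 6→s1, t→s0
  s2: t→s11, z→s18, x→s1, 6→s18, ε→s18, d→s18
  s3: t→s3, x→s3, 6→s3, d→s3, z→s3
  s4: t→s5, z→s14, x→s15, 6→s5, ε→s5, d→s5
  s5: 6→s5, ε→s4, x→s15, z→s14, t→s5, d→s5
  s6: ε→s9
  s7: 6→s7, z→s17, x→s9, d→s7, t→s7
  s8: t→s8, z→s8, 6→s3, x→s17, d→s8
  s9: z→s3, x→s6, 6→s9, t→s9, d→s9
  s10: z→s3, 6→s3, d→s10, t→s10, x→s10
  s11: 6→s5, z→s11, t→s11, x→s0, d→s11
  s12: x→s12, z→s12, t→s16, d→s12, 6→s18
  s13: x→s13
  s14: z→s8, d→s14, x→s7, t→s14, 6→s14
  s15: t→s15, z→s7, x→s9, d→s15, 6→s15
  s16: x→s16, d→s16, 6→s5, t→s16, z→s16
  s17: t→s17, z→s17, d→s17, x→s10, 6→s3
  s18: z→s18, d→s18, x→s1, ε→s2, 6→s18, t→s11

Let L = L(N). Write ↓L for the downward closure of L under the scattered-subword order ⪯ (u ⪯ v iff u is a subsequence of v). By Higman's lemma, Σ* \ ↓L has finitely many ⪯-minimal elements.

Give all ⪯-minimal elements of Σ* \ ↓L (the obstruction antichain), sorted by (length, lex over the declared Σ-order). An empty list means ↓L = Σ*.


|Q|=19, |F|=16, |δ|=92 (5 ε).
min D↑ (15 st, q0=0, F={12}): 0:t→1,z→0,d→0,x→0,6→2 1:t→1,z→1,d→1,x→1,6→3 2:t→4,z→2,d→2,x→5,6→2 3:t→3,z→6,d→3,x→7,6→3 4:t→4,z→4,d→4,x→8,6→3 5:t→8,z→5,d→5,x→9,6→5 6:t→6,z→10,d→6,x→11,6→6 7:t→7,z→11,d→7,x→9,6→7 8:t→8,z→8,d→8,x→9,6→7 9:t→9,z→12,d→9,x→9,6→9 10:t→10,z→10,d→10,x→13,6→12 11:t→11,z→13,d→11,x→9,6→11 12:t→12,z→12,d→12,x→12,6→12 13:t→13,z→13,d→13,x→14,6→12 14:t→14,z→12,d→14,x→14,6→12.
'6xxz': |S_i|=[19, 17, 10, 5, 1] end={s3} rej; 4/4 del acc.
't6zz6': N↓-sim [19, 14, 11, 8, 4, 1] end={s3} ∉↓L; 5/5 deletions ∈↓L.
2 obstructions.

Antichain: [6xxz, t6zz6].


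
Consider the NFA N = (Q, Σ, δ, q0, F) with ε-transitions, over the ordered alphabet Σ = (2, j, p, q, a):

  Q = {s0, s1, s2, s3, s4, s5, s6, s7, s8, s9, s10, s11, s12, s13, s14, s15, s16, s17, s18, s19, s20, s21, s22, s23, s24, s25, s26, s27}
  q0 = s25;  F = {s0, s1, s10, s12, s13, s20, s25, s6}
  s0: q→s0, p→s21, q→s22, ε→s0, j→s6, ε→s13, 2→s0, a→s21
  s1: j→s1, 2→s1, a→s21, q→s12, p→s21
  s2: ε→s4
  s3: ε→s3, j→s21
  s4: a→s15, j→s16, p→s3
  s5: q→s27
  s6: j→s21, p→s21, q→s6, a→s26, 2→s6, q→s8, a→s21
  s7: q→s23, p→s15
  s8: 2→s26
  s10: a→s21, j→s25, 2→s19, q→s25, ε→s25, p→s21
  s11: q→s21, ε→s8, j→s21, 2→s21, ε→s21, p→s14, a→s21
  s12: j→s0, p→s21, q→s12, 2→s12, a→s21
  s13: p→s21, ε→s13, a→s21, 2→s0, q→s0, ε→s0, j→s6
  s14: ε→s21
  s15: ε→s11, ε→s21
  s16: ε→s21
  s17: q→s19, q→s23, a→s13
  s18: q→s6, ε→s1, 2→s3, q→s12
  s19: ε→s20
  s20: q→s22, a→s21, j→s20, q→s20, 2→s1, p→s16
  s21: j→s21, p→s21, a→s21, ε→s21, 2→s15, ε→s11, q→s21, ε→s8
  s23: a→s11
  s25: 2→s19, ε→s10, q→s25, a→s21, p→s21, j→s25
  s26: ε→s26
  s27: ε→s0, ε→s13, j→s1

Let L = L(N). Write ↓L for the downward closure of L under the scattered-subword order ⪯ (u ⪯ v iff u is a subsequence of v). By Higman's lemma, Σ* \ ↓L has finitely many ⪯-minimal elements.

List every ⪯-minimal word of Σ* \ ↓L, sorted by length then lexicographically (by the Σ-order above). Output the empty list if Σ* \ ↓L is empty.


|Q|=28, |F|=8, |δ|=92 (22 ε).
min D↑ (7 st, q0=0, F={2}): 0:2→1,j→0,p→2,q→0,a→2 1:2→3,j→1,p→2,q→1,a→2 2:2→2,j→2,p→2,q→2,a→2 3:2→3,j→3,p→2,q→4,a→2 4:2→4,j→5,p→2,q→4,a→2 5:2→5,j→6,p→2,q→5,a→2 6:2→6,j→2,p→2,q→6,a→2 [Hopcroft].
'p': run [17, 7] end={s11,s14,s15,s16,s21,s26,s8} — reject; 1/1 single-dels accept.
'a': |S_i|=[17, 6] end={s11,s14,s15,s21,s26,s8} — reject; 1/1 deletions ∈↓L.
'22qjjj': N↓-sim [17, 15, 12, 11, 10, 7, 6] end={s11,s14,s15,s21,s26,s8} rej; 6/6 single-dels accept.
3 words, ⪯-incomp.

min(Σ*\↓L) = [p, a, 22qjjj].


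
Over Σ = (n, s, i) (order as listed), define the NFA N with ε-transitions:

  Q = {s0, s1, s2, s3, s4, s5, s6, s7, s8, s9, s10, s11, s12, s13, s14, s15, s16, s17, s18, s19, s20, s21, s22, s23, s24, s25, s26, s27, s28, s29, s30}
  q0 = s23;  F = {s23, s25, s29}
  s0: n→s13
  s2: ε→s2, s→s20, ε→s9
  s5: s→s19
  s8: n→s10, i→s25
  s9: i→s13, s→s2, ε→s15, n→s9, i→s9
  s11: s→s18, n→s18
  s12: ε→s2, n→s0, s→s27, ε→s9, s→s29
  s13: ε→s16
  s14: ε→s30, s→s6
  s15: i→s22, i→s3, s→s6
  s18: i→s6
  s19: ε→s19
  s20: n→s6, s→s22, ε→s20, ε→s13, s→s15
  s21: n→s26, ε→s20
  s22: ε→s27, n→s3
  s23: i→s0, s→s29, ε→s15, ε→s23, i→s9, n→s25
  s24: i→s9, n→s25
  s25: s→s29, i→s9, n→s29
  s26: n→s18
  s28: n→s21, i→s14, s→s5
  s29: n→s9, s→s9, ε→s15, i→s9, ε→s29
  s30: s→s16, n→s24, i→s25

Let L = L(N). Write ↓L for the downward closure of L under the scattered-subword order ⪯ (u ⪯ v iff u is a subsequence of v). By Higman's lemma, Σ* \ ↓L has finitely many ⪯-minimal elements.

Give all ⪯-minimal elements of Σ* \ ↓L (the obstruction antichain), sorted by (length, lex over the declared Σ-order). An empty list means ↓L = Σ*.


|Q|=31, |F|=3, |δ|=59 (16 ε).
min D↑ (4 st, q0=0, F={3}): 0:n→1,s→2,i→3 1:n→2,s→2,i→3 2:n→3,s→3,i→3 3:n→3,s→3,i→3 (ε-aug+det+¬).
'i': |S_i|=[14, 11] end={s0,s13,s15,s16,s2,s20,s22,s27,s3,s6,s9} rej; 1/1 del acc.
'sn': run [14, 11, 10] end={s13,s15,s16,s2,s20,s22,s27,s3,s6,s9} rej; 2/2 del acc.
'ss': run [14, 11, 10] end={s13,s15,s16,s2,s20,s22,s27,s3,s6,s9} rej; 2/2 deletions ∈↓L.
'nnn': N↓-sim [14, 12, 11, 10] end={s13,s15,s16,s2,s20,s22,s27,s3,s6,s9} rej; 3/3 del acc.
'nns': N↓-sim [14, 12, 11, 10] end={s13,s15,s16,s2,s20,s22,s27,s3,s6,s9} ∉↓L; 3/3 del acc.
5 obstructions.

A = [i, sn, ss, nnn, nns].


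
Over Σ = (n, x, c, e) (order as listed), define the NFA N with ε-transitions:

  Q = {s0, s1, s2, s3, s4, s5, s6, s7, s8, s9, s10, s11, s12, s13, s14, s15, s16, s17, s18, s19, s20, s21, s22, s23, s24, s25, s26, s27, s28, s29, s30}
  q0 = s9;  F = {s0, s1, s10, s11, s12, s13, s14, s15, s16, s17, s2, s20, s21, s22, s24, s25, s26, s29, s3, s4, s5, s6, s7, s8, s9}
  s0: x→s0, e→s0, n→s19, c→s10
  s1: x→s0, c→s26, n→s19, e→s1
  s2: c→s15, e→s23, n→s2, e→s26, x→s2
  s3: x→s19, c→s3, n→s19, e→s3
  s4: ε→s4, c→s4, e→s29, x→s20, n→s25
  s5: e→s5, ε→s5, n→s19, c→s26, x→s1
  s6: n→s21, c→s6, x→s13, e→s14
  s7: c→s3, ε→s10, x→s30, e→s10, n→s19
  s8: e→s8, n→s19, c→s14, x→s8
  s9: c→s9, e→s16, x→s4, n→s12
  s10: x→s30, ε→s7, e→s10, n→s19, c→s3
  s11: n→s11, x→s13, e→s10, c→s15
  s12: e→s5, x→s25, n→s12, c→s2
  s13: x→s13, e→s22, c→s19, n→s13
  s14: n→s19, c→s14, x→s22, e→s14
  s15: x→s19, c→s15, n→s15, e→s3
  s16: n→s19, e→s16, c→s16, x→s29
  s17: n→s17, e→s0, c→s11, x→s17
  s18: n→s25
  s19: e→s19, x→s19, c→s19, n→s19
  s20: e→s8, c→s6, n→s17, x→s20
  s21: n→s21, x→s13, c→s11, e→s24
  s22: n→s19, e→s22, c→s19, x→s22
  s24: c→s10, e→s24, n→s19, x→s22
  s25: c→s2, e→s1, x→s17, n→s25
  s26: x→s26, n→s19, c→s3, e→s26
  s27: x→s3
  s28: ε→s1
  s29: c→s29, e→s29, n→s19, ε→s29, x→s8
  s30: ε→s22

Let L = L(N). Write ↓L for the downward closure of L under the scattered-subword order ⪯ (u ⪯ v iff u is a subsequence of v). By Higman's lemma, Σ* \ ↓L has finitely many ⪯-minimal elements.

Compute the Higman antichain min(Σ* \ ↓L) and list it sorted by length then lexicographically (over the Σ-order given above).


min(Σ*\↓L) = [en, nccx, xxcxc].

|Q|=31, |F|=25, |δ|=114 (7 ε).
min D↑ (25 st, q0=0, F={9}): 0:n→1,x→2,c→0,e→3 1:n→1,x→4,c→5,e→6 2:n→4,x→7,c→2,e→8 3:n→9,x→8,c→3,e→3 4:n→4,x→10,c→5,e→11 5:n→5,x→5,c→12,e→13 6:n→9,x→11,c→13,e→6 7:n→10,x→7,c→14,e→15 8:n→9,x→15,c→8,e→8 9:n→9,x→9,c→9,e→9 10:n→10,x→10,c→16,e→17 11:n→9,x→17,c→13,e→11 12:n→12,x→9,c→12,e→18 13:n→9,x→13,c→18,e→13 14:n→19,x→20,c→14,e→21 15:n→9,x→15,c→21,e→15 16:n→16,x→20,c→12,e→22 17:n→9,x→17,c→22,e→17 18:n→9,x→9,c→18,e→18 19:n→19,x→20,c→16,e→23 20:n→20,x→20,c→9,e→24 21:n→9,x→24,c→21,e→21 22:n→9,x→24,c→18,e→22 23:n→9,x→24,c→22,e→23 24:n→9,x→24,c→9,e→24 [Hopcroft].
'en': run [28, 16, 1] end={s19} rej; 2/2 single-dels accept.
'nccx': run [28, 20, 12, 3, 1] end={s19} rej; 4/4 deletions ∈↓L.
'xxcxc': N↓-sim [28, 24, 20, 13, 4, 1] end={s19} ∉↓L; 5/5 del acc.
3 minimals (antichain).


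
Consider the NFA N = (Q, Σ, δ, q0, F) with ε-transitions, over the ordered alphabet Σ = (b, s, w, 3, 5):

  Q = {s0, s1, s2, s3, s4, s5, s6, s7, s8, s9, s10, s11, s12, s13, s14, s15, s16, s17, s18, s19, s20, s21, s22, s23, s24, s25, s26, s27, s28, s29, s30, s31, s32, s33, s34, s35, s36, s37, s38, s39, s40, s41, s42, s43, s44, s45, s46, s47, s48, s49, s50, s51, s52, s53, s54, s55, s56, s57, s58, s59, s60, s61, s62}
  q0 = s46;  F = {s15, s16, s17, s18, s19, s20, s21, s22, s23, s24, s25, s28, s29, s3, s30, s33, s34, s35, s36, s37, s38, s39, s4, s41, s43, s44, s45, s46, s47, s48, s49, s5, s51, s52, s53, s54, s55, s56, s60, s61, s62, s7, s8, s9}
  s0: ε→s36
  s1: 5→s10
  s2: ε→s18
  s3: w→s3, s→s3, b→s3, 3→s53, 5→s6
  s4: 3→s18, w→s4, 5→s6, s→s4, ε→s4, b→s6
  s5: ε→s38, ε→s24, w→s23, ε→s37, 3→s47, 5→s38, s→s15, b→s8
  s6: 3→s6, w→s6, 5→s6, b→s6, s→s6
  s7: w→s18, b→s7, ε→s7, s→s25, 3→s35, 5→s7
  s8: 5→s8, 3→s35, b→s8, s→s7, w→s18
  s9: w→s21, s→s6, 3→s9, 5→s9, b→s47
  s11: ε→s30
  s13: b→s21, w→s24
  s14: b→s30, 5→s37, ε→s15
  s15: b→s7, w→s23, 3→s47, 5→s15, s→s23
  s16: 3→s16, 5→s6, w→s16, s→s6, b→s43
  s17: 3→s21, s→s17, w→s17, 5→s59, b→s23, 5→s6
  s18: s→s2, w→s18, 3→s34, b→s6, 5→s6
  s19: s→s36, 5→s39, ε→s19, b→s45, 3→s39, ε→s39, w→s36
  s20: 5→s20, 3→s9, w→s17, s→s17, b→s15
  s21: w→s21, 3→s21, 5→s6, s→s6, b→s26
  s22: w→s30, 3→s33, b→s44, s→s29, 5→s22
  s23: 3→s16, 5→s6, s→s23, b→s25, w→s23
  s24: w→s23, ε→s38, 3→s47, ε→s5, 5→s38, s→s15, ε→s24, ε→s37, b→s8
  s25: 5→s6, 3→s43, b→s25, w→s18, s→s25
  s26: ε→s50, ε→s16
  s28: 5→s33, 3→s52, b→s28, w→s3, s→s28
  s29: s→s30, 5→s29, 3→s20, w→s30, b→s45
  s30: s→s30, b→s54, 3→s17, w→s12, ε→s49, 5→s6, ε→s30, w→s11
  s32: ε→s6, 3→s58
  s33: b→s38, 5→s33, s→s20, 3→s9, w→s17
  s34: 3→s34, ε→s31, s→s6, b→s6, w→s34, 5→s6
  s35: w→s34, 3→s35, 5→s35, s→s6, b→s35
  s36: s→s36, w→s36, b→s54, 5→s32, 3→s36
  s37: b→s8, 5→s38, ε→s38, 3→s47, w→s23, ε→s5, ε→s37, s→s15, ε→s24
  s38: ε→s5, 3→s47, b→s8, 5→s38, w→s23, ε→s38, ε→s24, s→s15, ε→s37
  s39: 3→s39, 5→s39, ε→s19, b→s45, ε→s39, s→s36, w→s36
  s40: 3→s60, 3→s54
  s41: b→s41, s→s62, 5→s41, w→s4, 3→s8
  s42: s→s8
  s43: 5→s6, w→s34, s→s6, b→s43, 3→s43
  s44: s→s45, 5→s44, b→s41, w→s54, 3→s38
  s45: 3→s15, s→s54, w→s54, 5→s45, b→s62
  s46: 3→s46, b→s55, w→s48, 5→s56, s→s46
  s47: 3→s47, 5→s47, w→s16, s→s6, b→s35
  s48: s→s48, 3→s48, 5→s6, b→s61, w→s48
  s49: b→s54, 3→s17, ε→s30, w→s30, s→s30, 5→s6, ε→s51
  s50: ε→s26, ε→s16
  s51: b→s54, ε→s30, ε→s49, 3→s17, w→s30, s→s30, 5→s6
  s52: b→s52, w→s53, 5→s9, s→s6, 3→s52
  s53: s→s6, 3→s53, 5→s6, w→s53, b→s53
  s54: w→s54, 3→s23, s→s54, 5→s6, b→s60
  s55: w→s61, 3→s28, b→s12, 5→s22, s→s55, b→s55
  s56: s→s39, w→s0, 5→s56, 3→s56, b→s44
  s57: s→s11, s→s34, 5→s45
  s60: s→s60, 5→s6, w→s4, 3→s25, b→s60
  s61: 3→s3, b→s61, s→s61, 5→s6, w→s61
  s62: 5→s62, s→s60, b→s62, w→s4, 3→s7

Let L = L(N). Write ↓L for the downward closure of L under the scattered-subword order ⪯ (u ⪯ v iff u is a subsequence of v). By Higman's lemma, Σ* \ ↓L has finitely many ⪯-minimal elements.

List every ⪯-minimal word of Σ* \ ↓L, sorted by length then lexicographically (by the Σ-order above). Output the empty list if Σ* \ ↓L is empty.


min(Σ*\↓L) = [w5, b33s, 5ss5, 5bbwb].

|Q|=63, |F|=44, |δ|=277 (37 ε).
min D↑ (39 st, q0=0, F={7}): 0:b→1,s→0,w→2,3→0,5→3 1:b→1,s→1,w→4,3→5,5→6 2:b→4,s→2,w→2,3→2,5→7 3:b→8,s→9,w→10,3→3,5→3 4:b→4,s→4,w→4,3→11,5→7 5:b→5,s→5,w→11,3→12,5→13 6:b→8,s→14,w→15,3→13,5→6 7:b→7,s→7,w→7,3→7,5→7 8:b→16,s→17,w→18,3→19,5→8 9:b→17,s→10,w→10,3→9,5→9 10:b→18,s→10,w→10,3→10,5→7 11:b→11,s→11,w→11,3→20,5→7 12:b→12,s→7,w→20,3→12,5→21 13:b→19,s→22,w→23,3→21,5→13 14:b→17,s→15,w→15,3→22,5→14 15:b→18,s→15,w→15,3→23,5→7 16:b→16,s→24,w→25,3→26,5→16 17:b→24,s→18,w→18,3→27,5→17 18:b→28,s→18,w→18,3→29,5→7 19:b→26,s→27,w→29,3→30,5→19 20:b→20,s→7,w→20,3→20,5→7 21:b→30,s→7,w→31,3→21,5→21 22:b→27,s→23,w→23,3→21,5→22 23:b→29,s→23,w→23,3→31,5→7 24:b→24,s→28,w→25,3→32,5→24 25:b→7,s→25,w→25,3→33,5→7 26:b→26,s→32,w→33,3→34,5→26 27:b→32,s→29,w→29,3→30,5→27 28:b→28,s→28,w→25,3→35,5→7 29:b→35,s→29,w→29,3→36,5→7 30:b→34,s→7,w→36,3→30,5→30 31:b→36,s→7,w→31,3→31,5→7 32:b→32,s→35,w→33,3→34,5→32 33:b→7,s→33,w→33,3→37,5→7 34:b→34,s→7,w→37,3→34,5→34 35:b→35,s→35,w→33,3→38,5→7 36:b→38,s→7,w→36,3→36,5→7 37:b→7,s→7,w→37,3→37,5→7 38:b→38,s→7,w→37,3→38,5→7.
'w5': N↓-sim [55, 30, 4] end={s32,s58,s59,s6} — reject; 2/2 del acc.
'b33s': N↓-sim [55, 46, 30, 13, 1] end={s6} rej; 4/4 deletions ∈↓L.
'5ss5': N↓-sim [55, 47, 36, 25, 4] end={s32,s58,s59,s6} rej; 4/4 del acc.
'5bbwb': run [55, 47, 27, 14, 6, 1] end={s6} — reject; 5/5 deletions ∈↓L.
4 words, ⪯-incomp.


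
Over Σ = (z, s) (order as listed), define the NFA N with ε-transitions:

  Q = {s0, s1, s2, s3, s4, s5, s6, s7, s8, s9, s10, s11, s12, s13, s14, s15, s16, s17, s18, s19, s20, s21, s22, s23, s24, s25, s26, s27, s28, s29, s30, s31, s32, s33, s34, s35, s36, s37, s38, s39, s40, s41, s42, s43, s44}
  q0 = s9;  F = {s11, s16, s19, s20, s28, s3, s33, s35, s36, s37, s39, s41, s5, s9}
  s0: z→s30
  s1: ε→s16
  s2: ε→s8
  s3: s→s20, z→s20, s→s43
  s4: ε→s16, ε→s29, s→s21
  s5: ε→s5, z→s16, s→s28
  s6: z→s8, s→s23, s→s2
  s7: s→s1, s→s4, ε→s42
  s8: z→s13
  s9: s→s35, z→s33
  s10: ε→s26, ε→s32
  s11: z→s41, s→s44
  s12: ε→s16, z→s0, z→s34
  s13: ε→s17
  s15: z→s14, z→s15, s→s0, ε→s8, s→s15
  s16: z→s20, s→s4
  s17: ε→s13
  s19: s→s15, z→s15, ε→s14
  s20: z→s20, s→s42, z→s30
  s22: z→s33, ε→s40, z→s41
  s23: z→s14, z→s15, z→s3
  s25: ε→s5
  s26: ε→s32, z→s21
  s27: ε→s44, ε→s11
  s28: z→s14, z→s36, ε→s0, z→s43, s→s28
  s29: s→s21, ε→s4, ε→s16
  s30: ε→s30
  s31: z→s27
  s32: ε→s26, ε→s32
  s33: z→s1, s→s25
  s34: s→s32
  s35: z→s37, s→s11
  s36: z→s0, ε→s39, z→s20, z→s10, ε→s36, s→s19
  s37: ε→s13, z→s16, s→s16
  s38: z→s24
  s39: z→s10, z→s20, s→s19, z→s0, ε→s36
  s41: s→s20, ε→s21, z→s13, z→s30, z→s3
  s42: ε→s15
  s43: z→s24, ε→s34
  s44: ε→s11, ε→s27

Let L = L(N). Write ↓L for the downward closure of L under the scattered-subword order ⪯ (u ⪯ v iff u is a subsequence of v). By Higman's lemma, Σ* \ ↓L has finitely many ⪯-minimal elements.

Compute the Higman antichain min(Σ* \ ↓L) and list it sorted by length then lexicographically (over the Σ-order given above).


A = [zzzs, szszs, sszss, zsszsz].

|Q|=45, |F|=14, |δ|=96 (33 ε).
min D↑ (14 st, q0=0, F={10}): 0:z→1,s→2 1:z→3,s→4 2:z→5,s→6 3:z→7,s→3 4:z→3,s→8 5:z→3,s→3 6:z→9,s→6 7:z→7,s→10 8:z→11,s→8 9:z→12,s→7 10:z→10,s→10 11:z→7,s→13 12:z→7,s→7 13:z→10,s→10 (ε-aug+det+¬).
'zzzs': run [35, 30, 24, 14, 8] end={s0,s13,s14,s15,s17,s30,s42,s8} — reject; 4/4 del acc.
'szszs': N↓-sim [35, 32, 25, 19, 11, 8] end={s0,s13,s14,s15,s17,s30,s42,s8} rej; 5/5 single-dels accept.
'sszss': |S_i|=[35, 32, 28, 21, 16, 11] end={s0,s13,s14,s15,s17,s21,s26,s30,s32,s42,s8} rej; 5/5 single-dels accept.
'zsszsz': run [35, 30, 25, 23, 19, 12, 8] end={s0,s13,s14,s15,s17,s21,s30,s8} rej; 6/6 deletions ∈↓L.
4 words, ⪯-incomp.


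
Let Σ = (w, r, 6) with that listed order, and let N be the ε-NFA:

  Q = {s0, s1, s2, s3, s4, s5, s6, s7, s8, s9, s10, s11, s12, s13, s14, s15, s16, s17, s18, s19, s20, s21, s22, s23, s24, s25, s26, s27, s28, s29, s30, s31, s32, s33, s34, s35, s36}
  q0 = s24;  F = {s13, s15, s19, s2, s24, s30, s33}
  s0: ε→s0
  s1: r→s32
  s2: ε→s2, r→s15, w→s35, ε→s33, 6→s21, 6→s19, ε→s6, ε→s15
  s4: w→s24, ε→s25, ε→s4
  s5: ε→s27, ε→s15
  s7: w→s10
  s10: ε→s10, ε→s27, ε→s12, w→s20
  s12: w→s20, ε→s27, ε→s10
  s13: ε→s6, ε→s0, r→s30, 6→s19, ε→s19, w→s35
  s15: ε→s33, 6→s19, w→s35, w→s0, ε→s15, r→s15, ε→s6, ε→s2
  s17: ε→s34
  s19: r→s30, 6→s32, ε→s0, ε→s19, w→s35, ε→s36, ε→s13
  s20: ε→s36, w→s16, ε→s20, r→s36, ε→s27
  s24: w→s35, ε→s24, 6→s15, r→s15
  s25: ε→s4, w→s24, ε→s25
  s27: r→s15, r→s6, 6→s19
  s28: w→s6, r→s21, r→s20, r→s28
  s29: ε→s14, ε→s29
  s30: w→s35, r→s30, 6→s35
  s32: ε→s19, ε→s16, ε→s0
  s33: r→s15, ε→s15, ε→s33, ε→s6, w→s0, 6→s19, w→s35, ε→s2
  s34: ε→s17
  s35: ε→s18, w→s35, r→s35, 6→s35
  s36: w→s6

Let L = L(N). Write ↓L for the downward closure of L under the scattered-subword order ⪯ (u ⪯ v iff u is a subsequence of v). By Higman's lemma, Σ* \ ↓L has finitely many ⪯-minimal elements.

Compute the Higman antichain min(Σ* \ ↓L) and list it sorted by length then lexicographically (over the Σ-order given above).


|Q|=37, |F|=7, |δ|=86 (43 ε).
min D↑ (5 st, q0=0, F={1}): 0:w→1,r→2,6→2 1:w→1,r→1,6→1 2:w→1,r→2,6→3 3:w→1,r→4,6→3 4:w→1,r→4,6→1 [Hopcroft].
'w': run [15, 4] end={s0,s18,s35,s6} — reject; 1/1 single-dels accept.
'r6r6': |S_i|=[15, 14, 11, 3, 2] end={s18,s35} ∉↓L; 4/4 single-dels accept.
'66r6': N↓-sim [15, 14, 11, 3, 2] end={s18,s35} — reject; 4/4 single-dels accept.
3 minimals (antichain).

min(Σ*\↓L) = [w, r6r6, 66r6].
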